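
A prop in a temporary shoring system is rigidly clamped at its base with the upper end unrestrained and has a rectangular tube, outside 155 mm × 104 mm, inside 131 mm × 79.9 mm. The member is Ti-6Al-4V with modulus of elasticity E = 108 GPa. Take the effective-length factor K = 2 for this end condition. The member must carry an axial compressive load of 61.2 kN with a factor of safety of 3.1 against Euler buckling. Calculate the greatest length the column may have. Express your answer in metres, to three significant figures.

L_max ≈ 3.55 m

Weak-axis I_min = (h_o·b_o³ − h_i·b_i³)/12 with b_o = 104, b_i = 79.90 mm (shorter outer/inner sides).
I_min = (155×104³ − 131.0×79.90³)/12 = 8.961×10^6 mm⁴
I = 8.961×10^-6 m⁴
Required critical load P_cr = n·P = 3.1 × 61.2 = 189.7 kN = 1.897×10^5 N
From P_cr = π²EI/(K·L)²:  L = (1/K)·√(π²EI/P_cr) = (1/2)·√(π²×1.08×10^11×8.961×10^-6/1.897×10^5)
L = 3.55 m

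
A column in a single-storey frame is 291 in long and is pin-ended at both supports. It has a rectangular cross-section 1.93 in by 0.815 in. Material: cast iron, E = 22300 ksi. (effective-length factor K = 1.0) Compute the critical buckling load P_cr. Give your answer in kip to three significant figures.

Buckling occurs about the weak axis: I_min = h·b³/12 with b = 0.815 in (the shorter side).
I_min = 1.93×0.815³/12 = 8.707×10^-2 in⁴
Effective length L_e = K·L = 1 × 291 = 291.0 in
P_cr = π²EI / L_e² = π² × 22300×10³ × 8.707×10^-2 / 291.0² = 226.3 lb

P_cr ≈ 0.226 kip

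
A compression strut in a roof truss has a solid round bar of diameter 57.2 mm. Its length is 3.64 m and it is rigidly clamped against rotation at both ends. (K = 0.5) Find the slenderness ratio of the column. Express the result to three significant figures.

For a solid circle r = d/4 = 57.2/4 = 14.30 mm
L_e = K·L = 0.5 × 3.64 m = 1.820 m = 1820.0 mm
λ = L_e / r_min = 1820.0 / 14.30 = 127

λ ≈ 127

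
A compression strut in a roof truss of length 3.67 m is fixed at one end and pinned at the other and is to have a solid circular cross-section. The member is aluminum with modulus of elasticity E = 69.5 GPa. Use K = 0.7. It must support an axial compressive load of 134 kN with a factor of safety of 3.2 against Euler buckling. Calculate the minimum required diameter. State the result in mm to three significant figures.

d ≈ 95.7 mm

Required P_cr = n·P = 3.2 × 134 = 428.8 kN
L_e = K·L = 0.7 × 3.67 = 2.569 m
Required I = P_cr·L_e²/(π²E) = 4.288×10^5 × 2.569² / (π² × 6.95×10^10) = 4.126×10^-6 m⁴
I_req = 4.126×10^6 mm⁴
Solid circle: I = πd⁴/64  ⇒  d = (64I/π)^(1/4) = (64×4.126×10^6/π)^(1/4) = 95.7 mm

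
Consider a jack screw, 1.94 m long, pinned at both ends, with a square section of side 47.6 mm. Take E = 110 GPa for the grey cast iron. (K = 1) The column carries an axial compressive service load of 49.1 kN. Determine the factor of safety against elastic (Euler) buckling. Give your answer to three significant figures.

I = a⁴/12 = 47.6⁴/12 = 4.278×10^5 mm⁴
I = 4.278×10^5 mm⁴ = 4.278×10^-7 m⁴
Effective length L_e = K·L = 1 × 1.94 = 1.940 m
P_cr = π²EI / L_e² = π² × 110×10⁹ × 4.278×10^-7 / 1.940² = 1.234×10^5 N
Factor of safety n = P_cr / P = 123.41 / 49.1 = 2.51

n ≈ 2.51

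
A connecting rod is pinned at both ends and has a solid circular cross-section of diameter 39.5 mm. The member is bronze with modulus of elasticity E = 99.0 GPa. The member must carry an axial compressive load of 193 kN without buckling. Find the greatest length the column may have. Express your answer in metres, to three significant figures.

I = πd⁴/64 = π×39.5⁴/64 = 1.195×10^5 mm⁴
I = 1.195×10^-7 m⁴
At the buckling limit P_cr = P = 1.930×10^5 N
From P_cr = π²EI/(K·L)²:  L = (1/K)·√(π²EI/P_cr) = (1/1)·√(π²×9.90×10^10×1.195×10^-7/1.930×10^5)
L = 0.778 m

L_max ≈ 0.778 m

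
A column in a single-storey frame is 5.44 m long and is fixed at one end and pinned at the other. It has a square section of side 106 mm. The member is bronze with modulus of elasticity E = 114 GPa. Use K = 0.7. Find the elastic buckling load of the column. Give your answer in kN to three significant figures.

P_cr ≈ 816 kN

I = a⁴/12 = 106⁴/12 = 1.052×10^7 mm⁴
I = 1.052×10^7 mm⁴ = 1.052×10^-5 m⁴
Effective length L_e = K·L = 0.7 × 5.44 = 3.808 m
P_cr = π²EI / L_e² = π² × 114×10⁹ × 1.052×10^-5 / 3.808² = 8.163×10^5 N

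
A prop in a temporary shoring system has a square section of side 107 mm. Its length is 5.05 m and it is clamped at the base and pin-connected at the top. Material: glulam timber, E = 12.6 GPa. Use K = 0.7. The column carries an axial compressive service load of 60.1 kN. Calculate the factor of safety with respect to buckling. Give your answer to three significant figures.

I = a⁴/12 = 107⁴/12 = 1.092×10^7 mm⁴
I = 1.092×10^7 mm⁴ = 1.092×10^-5 m⁴
Effective length L_e = K·L = 0.7 × 5.05 = 3.535 m
P_cr = π²EI / L_e² = π² × 12.6×10⁹ × 1.092×10^-5 / 3.535² = 1.087×10^5 N
Factor of safety n = P_cr / P = 108.70 / 60.1 = 1.81

n ≈ 1.81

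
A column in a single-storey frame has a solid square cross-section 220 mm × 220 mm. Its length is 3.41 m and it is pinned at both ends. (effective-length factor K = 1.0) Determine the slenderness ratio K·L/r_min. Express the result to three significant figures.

λ ≈ 53.7

For a square r = a/√12 = 220/√12 = 63.51 mm
L_e = K·L = 1 × 3.41 m = 3.410 m = 3410.0 mm
λ = L_e / r_min = 3410.0 / 63.51 = 53.7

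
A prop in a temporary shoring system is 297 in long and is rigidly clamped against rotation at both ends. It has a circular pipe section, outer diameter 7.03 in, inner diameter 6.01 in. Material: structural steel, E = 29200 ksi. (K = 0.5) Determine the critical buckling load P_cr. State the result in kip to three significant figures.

P_cr ≈ 730 kip

d_o = 7.03 in, d_i = 6.01 in
I = π(d_o⁴ − d_i⁴)/64 = π(7.03⁴ − 6.010⁴)/64 = 55.85 in⁴
Effective length L_e = K·L = 0.5 × 297 = 148.5 in
P_cr = π²EI / L_e² = π² × 29200×10³ × 55.85 / 148.5² = 7.299×10^5 lb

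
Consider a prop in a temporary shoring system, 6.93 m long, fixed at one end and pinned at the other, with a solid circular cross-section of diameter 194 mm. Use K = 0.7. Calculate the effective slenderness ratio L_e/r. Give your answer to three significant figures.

I = πd⁴/64 = π×194⁴/64 = 6.953×10^7 mm⁴
A = 2.956×10^4 mm²;  r_min = √(I/A) = √(6.953×10^7/2.956×10^4) = 48.50 mm
L_e = K·L = 0.7 × 6.93 m = 4.851 m = 4851.0 mm
λ = L_e / r_min = 4851.0 / 48.50 = 100

λ ≈ 100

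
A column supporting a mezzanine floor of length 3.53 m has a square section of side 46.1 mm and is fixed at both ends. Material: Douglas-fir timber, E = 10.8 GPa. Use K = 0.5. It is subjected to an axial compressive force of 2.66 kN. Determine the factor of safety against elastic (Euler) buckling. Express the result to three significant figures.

I = a⁴/12 = 46.1⁴/12 = 3.764×10^5 mm⁴
I = 3.764×10^5 mm⁴ = 3.764×10^-7 m⁴
Effective length L_e = K·L = 0.5 × 3.53 = 1.765 m
P_cr = π²EI / L_e² = π² × 10.8×10⁹ × 3.764×10^-7 / 1.765² = 1.288×10^4 N
Factor of safety n = P_cr / P = 12.878 / 2.66 = 4.84

n ≈ 4.84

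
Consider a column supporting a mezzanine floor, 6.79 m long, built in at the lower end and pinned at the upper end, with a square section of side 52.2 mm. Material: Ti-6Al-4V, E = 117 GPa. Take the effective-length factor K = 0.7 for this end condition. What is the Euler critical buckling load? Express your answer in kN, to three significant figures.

P_cr ≈ 31.6 kN

I = a⁴/12 = 52.2⁴/12 = 6.187×10^5 mm⁴
I = 6.187×10^5 mm⁴ = 6.187×10^-7 m⁴
Effective length L_e = K·L = 0.7 × 6.79 = 4.753 m
P_cr = π²EI / L_e² = π² × 117×10⁹ × 6.187×10^-7 / 4.753² = 3.163×10^4 N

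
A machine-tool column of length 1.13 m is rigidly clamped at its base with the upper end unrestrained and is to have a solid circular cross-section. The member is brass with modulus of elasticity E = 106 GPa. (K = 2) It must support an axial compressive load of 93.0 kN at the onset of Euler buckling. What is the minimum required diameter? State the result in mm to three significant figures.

d ≈ 55.1 mm

L_e = K·L = 2 × 1.13 = 2.260 m
Required I = P_cr·L_e²/(π²E) = 9.300×10^4 × 2.260² / (π² × 1.06×10^11) = 4.540×10^-7 m⁴
I_req = 4.540×10^5 mm⁴
Solid circle: I = πd⁴/64  ⇒  d = (64I/π)^(1/4) = (64×4.540×10^5/π)^(1/4) = 55.1 mm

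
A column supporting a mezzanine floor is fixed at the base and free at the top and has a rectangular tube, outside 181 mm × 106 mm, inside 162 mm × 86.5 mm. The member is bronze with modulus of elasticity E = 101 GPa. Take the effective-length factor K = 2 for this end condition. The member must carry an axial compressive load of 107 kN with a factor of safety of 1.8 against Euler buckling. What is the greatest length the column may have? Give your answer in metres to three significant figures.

Weak-axis I_min = (h_o·b_o³ − h_i·b_i³)/12 with b_o = 106, b_i = 86.50 mm (shorter outer/inner sides).
I_min = (181×106³ − 162.0×86.50³)/12 = 9.227×10^6 mm⁴
I = 9.227×10^-6 m⁴
Required critical load P_cr = n·P = 1.8 × 107 = 192.6 kN = 1.926×10^5 N
From P_cr = π²EI/(K·L)²:  L = (1/K)·√(π²EI/P_cr) = (1/2)·√(π²×1.01×10^11×9.227×10^-6/1.926×10^5)
L = 3.46 m

L_max ≈ 3.46 m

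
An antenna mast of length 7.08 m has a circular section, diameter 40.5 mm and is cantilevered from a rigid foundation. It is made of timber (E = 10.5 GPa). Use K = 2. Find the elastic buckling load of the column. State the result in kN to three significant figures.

P_cr ≈ 0.0683 kN

I = πd⁴/64 = π×40.5⁴/64 = 1.321×10^5 mm⁴
I = 1.321×10^5 mm⁴ = 1.321×10^-7 m⁴
Effective length L_e = K·L = 2 × 7.08 = 14.16 m
P_cr = π²EI / L_e² = π² × 10.5×10⁹ × 1.321×10^-7 / 14.16² = 68.26 N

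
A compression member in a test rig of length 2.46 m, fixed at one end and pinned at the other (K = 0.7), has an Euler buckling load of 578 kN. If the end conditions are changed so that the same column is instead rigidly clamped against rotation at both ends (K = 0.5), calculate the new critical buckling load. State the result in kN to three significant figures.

P_cr ∝ 1/K², so P_cr,new = P_cr,old × (K_old/K_new)² = 578 × (0.7/0.5)²
= 578 × 1.960 = 1130 kN

P_cr ≈ 1130 kN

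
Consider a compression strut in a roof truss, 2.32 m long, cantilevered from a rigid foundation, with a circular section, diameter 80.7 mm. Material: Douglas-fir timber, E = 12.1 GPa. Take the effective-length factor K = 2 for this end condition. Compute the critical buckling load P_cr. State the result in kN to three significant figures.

I = πd⁴/64 = π×80.7⁴/64 = 2.082×10^6 mm⁴
I = 2.082×10^6 mm⁴ = 2.082×10^-6 m⁴
Effective length L_e = K·L = 2 × 2.32 = 4.640 m
P_cr = π²EI / L_e² = π² × 12.1×10⁹ × 2.082×10^-6 / 4.640² = 1.155×10^4 N

P_cr ≈ 11.5 kN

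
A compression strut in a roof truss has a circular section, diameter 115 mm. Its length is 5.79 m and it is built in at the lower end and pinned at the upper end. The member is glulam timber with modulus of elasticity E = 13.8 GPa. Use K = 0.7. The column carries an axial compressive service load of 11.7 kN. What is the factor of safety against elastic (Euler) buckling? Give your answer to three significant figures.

I = πd⁴/64 = π×115⁴/64 = 8.585×10^6 mm⁴
I = 8.585×10^6 mm⁴ = 8.585×10^-6 m⁴
Effective length L_e = K·L = 0.7 × 5.79 = 4.053 m
P_cr = π²EI / L_e² = π² × 13.8×10⁹ × 8.585×10^-6 / 4.053² = 7.118×10^4 N
Factor of safety n = P_cr / P = 71.185 / 11.7 = 6.08

n ≈ 6.08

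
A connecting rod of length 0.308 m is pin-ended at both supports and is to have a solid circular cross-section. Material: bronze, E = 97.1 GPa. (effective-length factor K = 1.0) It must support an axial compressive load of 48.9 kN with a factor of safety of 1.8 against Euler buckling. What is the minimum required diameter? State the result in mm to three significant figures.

Required P_cr = n·P = 1.8 × 48.9 = 88.02 kN
L_e = K·L = 1 × 0.308 = 0.3080 m
Required I = P_cr·L_e²/(π²E) = 8.802×10^4 × 0.3080² / (π² × 9.71×10^10) = 8.713×10^-9 m⁴
I_req = 8.713×10^3 mm⁴
Solid circle: I = πd⁴/64  ⇒  d = (64I/π)^(1/4) = (64×8.713×10^3/π)^(1/4) = 20.5 mm

d ≈ 20.5 mm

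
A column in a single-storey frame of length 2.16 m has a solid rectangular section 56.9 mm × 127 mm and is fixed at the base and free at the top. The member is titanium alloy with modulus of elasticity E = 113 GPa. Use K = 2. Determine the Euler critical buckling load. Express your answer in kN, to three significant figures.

P_cr ≈ 117 kN

Buckling occurs about the weak axis: I_min = h·b³/12 with b = 56.9 mm (the shorter side).
I_min = 127×56.9³/12 = 1.950×10^6 mm⁴
I = 1.950×10^6 mm⁴ = 1.950×10^-6 m⁴
Effective length L_e = K·L = 2 × 2.16 = 4.320 m
P_cr = π²EI / L_e² = π² × 113×10⁹ × 1.950×10^-6 / 4.320² = 1.165×10^5 N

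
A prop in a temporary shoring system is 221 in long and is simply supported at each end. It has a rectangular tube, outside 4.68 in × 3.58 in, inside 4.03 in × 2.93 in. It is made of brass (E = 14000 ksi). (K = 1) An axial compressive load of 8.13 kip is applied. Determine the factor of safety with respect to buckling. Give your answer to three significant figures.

n ≈ 3.29

Weak-axis I_min = (h_o·b_o³ − h_i·b_i³)/12 with b_o = 3.58, b_i = 2.930 in (shorter outer/inner sides).
I_min = (4.68×3.58³ − 4.030×2.930³)/12 = 9.447 in⁴
Effective length L_e = K·L = 1 × 221 = 221.0 in
P_cr = π²EI / L_e² = π² × 14000×10³ × 9.447 / 221.0² = 2.673×10^4 lb
Factor of safety n = P_cr / P = 26.726 / 8.13 = 3.29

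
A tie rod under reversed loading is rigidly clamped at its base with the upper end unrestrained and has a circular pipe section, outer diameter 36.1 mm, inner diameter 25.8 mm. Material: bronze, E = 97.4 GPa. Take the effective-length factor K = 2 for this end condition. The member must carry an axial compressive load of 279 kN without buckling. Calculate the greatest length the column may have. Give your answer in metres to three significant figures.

L_max ≈ 0.230 m

d_o = 36.1 mm, d_i = 25.8 mm
I = π(d_o⁴ − d_i⁴)/64 = π(36.1⁴ − 25.80⁴)/64 = 6.162×10^4 mm⁴
I = 6.162×10^-8 m⁴
At the buckling limit P_cr = P = 2.790×10^5 N
From P_cr = π²EI/(K·L)²:  L = (1/K)·√(π²EI/P_cr) = (1/2)·√(π²×9.74×10^10×6.162×10^-8/2.790×10^5)
L = 0.230 m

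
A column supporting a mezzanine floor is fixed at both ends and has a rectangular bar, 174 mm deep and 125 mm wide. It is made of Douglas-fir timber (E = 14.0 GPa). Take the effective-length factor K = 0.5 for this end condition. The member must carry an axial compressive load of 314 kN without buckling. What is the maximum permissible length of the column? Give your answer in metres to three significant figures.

Buckling occurs about the weak axis: I_min = h·b³/12 with b = 125 mm (the shorter side).
I_min = 174×125³/12 = 2.832×10^7 mm⁴
I = 2.832×10^-5 m⁴
At the buckling limit P_cr = P = 3.140×10^5 N
From P_cr = π²EI/(K·L)²:  L = (1/K)·√(π²EI/P_cr) = (1/0.5)·√(π²×1.40×10^10×2.832×10^-5/3.140×10^5)
L = 7.06 m

L_max ≈ 7.06 m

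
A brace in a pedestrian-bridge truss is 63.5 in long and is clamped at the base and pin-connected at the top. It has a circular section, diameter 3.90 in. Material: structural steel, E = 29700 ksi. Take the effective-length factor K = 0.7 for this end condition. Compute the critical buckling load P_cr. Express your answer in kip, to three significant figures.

P_cr ≈ 1680 kip

I = πd⁴/64 = π×3.90⁴/64 = 11.36 in⁴
Effective length L_e = K·L = 0.7 × 63.5 = 44.45 in
P_cr = π²EI / L_e² = π² × 29700×10³ × 11.36 / 44.45² = 1.685×10^6 lb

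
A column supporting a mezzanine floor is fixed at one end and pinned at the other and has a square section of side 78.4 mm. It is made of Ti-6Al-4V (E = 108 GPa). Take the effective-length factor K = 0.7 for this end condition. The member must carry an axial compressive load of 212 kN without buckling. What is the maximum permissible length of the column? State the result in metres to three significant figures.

I = a⁴/12 = 78.4⁴/12 = 3.148×10^6 mm⁴
I = 3.148×10^-6 m⁴
At the buckling limit P_cr = P = 2.120×10^5 N
From P_cr = π²EI/(K·L)²:  L = (1/K)·√(π²EI/P_cr) = (1/0.7)·√(π²×1.08×10^11×3.148×10^-6/2.120×10^5)
L = 5.68 m

L_max ≈ 5.68 m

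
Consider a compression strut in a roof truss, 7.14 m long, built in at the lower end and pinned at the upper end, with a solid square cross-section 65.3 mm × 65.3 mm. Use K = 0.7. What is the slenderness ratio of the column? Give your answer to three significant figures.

λ ≈ 265

I = a⁴/12 = 65.3⁴/12 = 1.515×10^6 mm⁴
A = 4.264×10^3 mm²;  r_min = √(I/A) = √(1.515×10^6/4.264×10^3) = 18.85 mm
L_e = K·L = 0.7 × 7.14 m = 4.998 m = 4998.0 mm
λ = L_e / r_min = 4998.0 / 18.85 = 265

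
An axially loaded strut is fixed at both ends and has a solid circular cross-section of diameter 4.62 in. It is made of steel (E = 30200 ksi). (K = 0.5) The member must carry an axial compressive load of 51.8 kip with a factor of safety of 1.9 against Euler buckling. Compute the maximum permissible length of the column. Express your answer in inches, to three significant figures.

I = πd⁴/64 = π×4.62⁴/64 = 22.36 in⁴
Required critical load P_cr = n·P = 1.9 × 51.8 = 98.42 kip = 9.842×10^4 lb
From P_cr = π²EI/(K·L)²:  L = (1/K)·√(π²EI/P_cr) = (1/0.5)·√(π²×3.02×10^7×22.36/9.842×10^4)
L = 520 in

L_max ≈ 520 in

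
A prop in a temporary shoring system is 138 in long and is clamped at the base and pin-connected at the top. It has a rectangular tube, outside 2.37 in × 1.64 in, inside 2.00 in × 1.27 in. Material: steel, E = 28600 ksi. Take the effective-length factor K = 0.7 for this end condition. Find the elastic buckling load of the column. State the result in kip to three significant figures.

Weak-axis I_min = (h_o·b_o³ − h_i·b_i³)/12 with b_o = 1.64, b_i = 1.270 in (shorter outer/inner sides).
I_min = (2.37×1.64³ − 2.000×1.270³)/12 = 0.5298 in⁴
Effective length L_e = K·L = 0.7 × 138 = 96.60 in
P_cr = π²EI / L_e² = π² × 28600×10³ × 0.5298 / 96.60² = 1.602×10^4 lb

P_cr ≈ 16.0 kip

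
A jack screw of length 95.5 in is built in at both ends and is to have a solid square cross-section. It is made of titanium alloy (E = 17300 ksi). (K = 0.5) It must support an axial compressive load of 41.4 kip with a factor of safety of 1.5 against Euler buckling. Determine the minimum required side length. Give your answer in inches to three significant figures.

a ≈ 1.78 in

Required P_cr = n·P = 1.5 × 41.4 = 62.10 kip
L_e = K·L = 0.5 × 95.5 = 47.75 in
Required I = P_cr·L_e²/(π²E) = 6.210×10^4 × 47.75² / (π² × 1.73×10^7) = 0.8293 in⁴
Solid square: I = a⁴/12  ⇒  a = (12I)^(1/4) = (12×0.8293)^(1/4) = 1.78 in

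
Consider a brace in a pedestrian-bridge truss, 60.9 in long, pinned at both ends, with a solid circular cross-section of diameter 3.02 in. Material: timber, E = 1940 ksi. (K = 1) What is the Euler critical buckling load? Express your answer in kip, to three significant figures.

P_cr ≈ 21.1 kip

I = πd⁴/64 = π×3.02⁴/64 = 4.083 in⁴
Effective length L_e = K·L = 1 × 60.9 = 60.90 in
P_cr = π²EI / L_e² = π² × 1940×10³ × 4.083 / 60.90² = 2.108×10^4 lb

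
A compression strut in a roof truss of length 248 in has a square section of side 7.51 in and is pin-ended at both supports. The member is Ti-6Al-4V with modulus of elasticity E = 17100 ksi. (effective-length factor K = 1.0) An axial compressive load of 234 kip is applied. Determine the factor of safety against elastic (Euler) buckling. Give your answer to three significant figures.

n ≈ 3.11

I = a⁴/12 = 7.51⁴/12 = 265.1 in⁴
Effective length L_e = K·L = 1 × 248 = 248.0 in
P_cr = π²EI / L_e² = π² × 17100×10³ × 265.1 / 248.0² = 7.274×10^5 lb
Factor of safety n = P_cr / P = 727.40 / 234 = 3.11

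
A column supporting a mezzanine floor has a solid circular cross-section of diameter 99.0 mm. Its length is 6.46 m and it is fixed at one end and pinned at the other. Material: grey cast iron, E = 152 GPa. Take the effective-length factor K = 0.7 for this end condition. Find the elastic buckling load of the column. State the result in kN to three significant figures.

P_cr ≈ 346 kN

I = πd⁴/64 = π×99.0⁴/64 = 4.715×10^6 mm⁴
I = 4.715×10^6 mm⁴ = 4.715×10^-6 m⁴
Effective length L_e = K·L = 0.7 × 6.46 = 4.522 m
P_cr = π²EI / L_e² = π² × 152×10⁹ × 4.715×10^-6 / 4.522² = 3.459×10^5 N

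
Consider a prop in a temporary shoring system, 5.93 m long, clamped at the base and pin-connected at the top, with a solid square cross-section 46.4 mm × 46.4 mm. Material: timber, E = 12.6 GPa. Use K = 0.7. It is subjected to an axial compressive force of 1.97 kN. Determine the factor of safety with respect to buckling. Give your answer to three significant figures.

n ≈ 1.42

I = a⁴/12 = 46.4⁴/12 = 3.863×10^5 mm⁴
I = 3.863×10^5 mm⁴ = 3.863×10^-7 m⁴
Effective length L_e = K·L = 0.7 × 5.93 = 4.151 m
P_cr = π²EI / L_e² = π² × 12.6×10⁹ × 3.863×10^-7 / 4.151² = 2.788×10^3 N
Factor of safety n = P_cr / P = 2.7878 / 1.97 = 1.42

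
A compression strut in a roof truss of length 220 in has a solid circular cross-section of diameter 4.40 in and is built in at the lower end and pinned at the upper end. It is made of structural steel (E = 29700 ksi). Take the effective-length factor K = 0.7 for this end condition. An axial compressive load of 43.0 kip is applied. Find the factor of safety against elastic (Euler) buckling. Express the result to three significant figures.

I = πd⁴/64 = π×4.40⁴/64 = 18.40 in⁴
Effective length L_e = K·L = 0.7 × 220 = 154.0 in
P_cr = π²EI / L_e² = π² × 29700×10³ × 18.40 / 154.0² = 2.274×10^5 lb
Factor of safety n = P_cr / P = 227.40 / 43.0 = 5.29

n ≈ 5.29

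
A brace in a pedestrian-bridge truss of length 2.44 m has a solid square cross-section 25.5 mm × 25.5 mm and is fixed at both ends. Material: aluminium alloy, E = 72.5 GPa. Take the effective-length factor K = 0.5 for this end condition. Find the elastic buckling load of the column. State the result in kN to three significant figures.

P_cr ≈ 16.9 kN

I = a⁴/12 = 25.5⁴/12 = 3.524×10^4 mm⁴
I = 3.524×10^4 mm⁴ = 3.524×10^-8 m⁴
Effective length L_e = K·L = 0.5 × 2.44 = 1.220 m
P_cr = π²EI / L_e² = π² × 72.5×10⁹ × 3.524×10^-8 / 1.220² = 1.694×10^4 N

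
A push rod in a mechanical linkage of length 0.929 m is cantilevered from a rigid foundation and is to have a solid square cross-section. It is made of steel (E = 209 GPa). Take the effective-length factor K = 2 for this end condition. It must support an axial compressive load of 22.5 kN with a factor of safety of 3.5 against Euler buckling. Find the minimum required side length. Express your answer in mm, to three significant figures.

Required P_cr = n·P = 3.5 × 22.5 = 78.75 kN
L_e = K·L = 2 × 0.929 = 1.858 m
Required I = P_cr·L_e²/(π²E) = 7.875×10^4 × 1.858² / (π² × 2.09×10^11) = 1.318×10^-7 m⁴
I_req = 1.318×10^5 mm⁴
Solid square: I = a⁴/12  ⇒  a = (12I)^(1/4) = (12×1.318×10^5)^(1/4) = 35.5 mm

a ≈ 35.5 mm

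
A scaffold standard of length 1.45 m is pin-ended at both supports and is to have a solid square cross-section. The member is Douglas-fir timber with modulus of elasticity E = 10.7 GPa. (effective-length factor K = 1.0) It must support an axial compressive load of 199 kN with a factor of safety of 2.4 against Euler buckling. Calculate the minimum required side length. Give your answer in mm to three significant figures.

a ≈ 103 mm

Required P_cr = n·P = 2.4 × 199 = 477.6 kN
L_e = K·L = 1 × 1.45 = 1.450 m
Required I = P_cr·L_e²/(π²E) = 4.776×10^5 × 1.450² / (π² × 1.07×10^10) = 9.509×10^-6 m⁴
I_req = 9.509×10^6 mm⁴
Solid square: I = a⁴/12  ⇒  a = (12I)^(1/4) = (12×9.509×10^6)^(1/4) = 103 mm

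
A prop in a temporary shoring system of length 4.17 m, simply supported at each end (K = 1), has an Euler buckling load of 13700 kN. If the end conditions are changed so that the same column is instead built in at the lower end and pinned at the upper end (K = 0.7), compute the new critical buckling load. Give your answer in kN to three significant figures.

P_cr ∝ 1/K², so P_cr,new = P_cr,old × (K_old/K_new)² = 13700 × (1/0.7)²
= 13700 × 2.041 = 28000 kN

P_cr ≈ 28000 kN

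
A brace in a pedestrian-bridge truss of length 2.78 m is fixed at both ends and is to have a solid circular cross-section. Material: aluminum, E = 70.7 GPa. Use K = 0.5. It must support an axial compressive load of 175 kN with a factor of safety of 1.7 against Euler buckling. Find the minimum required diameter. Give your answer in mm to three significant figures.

Required P_cr = n·P = 1.7 × 175 = 297.5 kN
L_e = K·L = 0.5 × 2.78 = 1.390 m
Required I = P_cr·L_e²/(π²E) = 2.975×10^5 × 1.390² / (π² × 7.07×10^10) = 8.238×10^-7 m⁴
I_req = 8.238×10^5 mm⁴
Solid circle: I = πd⁴/64  ⇒  d = (64I/π)^(1/4) = (64×8.238×10^5/π)^(1/4) = 64.0 mm

d ≈ 64.0 mm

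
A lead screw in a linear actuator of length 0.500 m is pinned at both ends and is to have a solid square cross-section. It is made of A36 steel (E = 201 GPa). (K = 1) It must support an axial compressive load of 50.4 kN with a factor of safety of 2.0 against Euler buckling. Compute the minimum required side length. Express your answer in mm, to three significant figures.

a ≈ 19.8 mm

Required P_cr = n·P = 2.0 × 50.4 = 100.8 kN
L_e = K·L = 1 × 0.500 = 0.5000 m
Required I = P_cr·L_e²/(π²E) = 1.008×10^5 × 0.5000² / (π² × 2.01×10^11) = 1.270×10^-8 m⁴
I_req = 1.270×10^4 mm⁴
Solid square: I = a⁴/12  ⇒  a = (12I)^(1/4) = (12×1.270×10^4)^(1/4) = 19.8 mm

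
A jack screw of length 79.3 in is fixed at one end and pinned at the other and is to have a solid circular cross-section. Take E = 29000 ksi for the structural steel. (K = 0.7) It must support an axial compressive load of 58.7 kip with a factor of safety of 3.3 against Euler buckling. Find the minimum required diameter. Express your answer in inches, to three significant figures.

Required P_cr = n·P = 3.3 × 58.7 = 193.7 kip
L_e = K·L = 0.7 × 79.3 = 55.51 in
Required I = P_cr·L_e²/(π²E) = 1.937×10^5 × 55.51² / (π² × 2.90×10^7) = 2.085 in⁴
Solid circle: I = πd⁴/64  ⇒  d = (64I/π)^(1/4) = (64×2.085/π)^(1/4) = 2.55 in

d ≈ 2.55 in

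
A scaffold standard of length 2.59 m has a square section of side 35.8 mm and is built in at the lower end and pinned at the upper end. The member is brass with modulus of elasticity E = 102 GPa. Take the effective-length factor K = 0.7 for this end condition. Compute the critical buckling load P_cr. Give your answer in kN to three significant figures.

P_cr ≈ 41.9 kN

I = a⁴/12 = 35.8⁴/12 = 1.369×10^5 mm⁴
I = 1.369×10^5 mm⁴ = 1.369×10^-7 m⁴
Effective length L_e = K·L = 0.7 × 2.59 = 1.813 m
P_cr = π²EI / L_e² = π² × 102×10⁹ × 1.369×10^-7 / 1.813² = 4.192×10^4 N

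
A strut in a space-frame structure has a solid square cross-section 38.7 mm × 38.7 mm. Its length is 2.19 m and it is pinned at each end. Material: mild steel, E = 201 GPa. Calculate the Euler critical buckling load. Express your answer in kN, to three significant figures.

I = a⁴/12 = 38.7⁴/12 = 1.869×10^5 mm⁴
I = 1.869×10^5 mm⁴ = 1.869×10^-7 m⁴
Effective length L_e = K·L = 1 × 2.19 = 2.190 m
P_cr = π²EI / L_e² = π² × 201×10⁹ × 1.869×10^-7 / 2.190² = 7.732×10^4 N

P_cr ≈ 77.3 kN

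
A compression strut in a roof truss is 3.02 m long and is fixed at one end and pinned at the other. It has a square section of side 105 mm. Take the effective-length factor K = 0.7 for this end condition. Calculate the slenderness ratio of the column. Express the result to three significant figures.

λ ≈ 69.7

For a square r = a/√12 = 105/√12 = 30.31 mm
L_e = K·L = 0.7 × 3.02 m = 2.114 m = 2114.0 mm
λ = L_e / r_min = 2114.0 / 30.31 = 69.7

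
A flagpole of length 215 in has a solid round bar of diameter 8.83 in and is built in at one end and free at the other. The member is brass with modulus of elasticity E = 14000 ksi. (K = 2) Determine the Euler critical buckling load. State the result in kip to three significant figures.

P_cr ≈ 223 kip

I = πd⁴/64 = π×8.83⁴/64 = 298.4 in⁴
Effective length L_e = K·L = 2 × 215 = 430.0 in
P_cr = π²EI / L_e² = π² × 14000×10³ × 298.4 / 430.0² = 2.230×10^5 lb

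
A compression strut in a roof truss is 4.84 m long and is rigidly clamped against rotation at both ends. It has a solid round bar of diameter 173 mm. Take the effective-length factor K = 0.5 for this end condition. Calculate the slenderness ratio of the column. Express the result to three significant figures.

λ ≈ 56.0

For a solid circle r = d/4 = 173/4 = 43.25 mm
L_e = K·L = 0.5 × 4.84 m = 2.420 m = 2420.0 mm
λ = L_e / r_min = 2420.0 / 43.25 = 56.0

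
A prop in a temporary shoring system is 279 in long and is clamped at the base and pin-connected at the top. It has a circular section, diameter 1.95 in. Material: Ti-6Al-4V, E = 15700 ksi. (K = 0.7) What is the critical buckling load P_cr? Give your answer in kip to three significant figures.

P_cr ≈ 2.88 kip

I = πd⁴/64 = π×1.95⁴/64 = 0.7098 in⁴
Effective length L_e = K·L = 0.7 × 279 = 195.3 in
P_cr = π²EI / L_e² = π² × 15700×10³ × 0.7098 / 195.3² = 2.883×10^3 lb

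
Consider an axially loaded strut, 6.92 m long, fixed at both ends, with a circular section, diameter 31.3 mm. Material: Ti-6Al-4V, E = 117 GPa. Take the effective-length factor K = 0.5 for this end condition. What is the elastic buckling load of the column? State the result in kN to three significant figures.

I = πd⁴/64 = π×31.3⁴/64 = 4.711×10^4 mm⁴
I = 4.711×10^4 mm⁴ = 4.711×10^-8 m⁴
Effective length L_e = K·L = 0.5 × 6.92 = 3.460 m
P_cr = π²EI / L_e² = π² × 117×10⁹ × 4.711×10^-8 / 3.460² = 4.544×10^3 N

P_cr ≈ 4.54 kN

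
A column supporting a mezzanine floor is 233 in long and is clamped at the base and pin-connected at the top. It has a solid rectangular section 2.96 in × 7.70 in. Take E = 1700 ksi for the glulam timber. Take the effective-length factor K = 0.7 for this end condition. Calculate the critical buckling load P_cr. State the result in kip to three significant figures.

P_cr ≈ 10.5 kip

Buckling occurs about the weak axis: I_min = h·b³/12 with b = 2.96 in (the shorter side).
I_min = 7.70×2.96³/12 = 16.64 in⁴
Effective length L_e = K·L = 0.7 × 233 = 163.1 in
P_cr = π²EI / L_e² = π² × 1700×10³ × 16.64 / 163.1² = 1.050×10^4 lb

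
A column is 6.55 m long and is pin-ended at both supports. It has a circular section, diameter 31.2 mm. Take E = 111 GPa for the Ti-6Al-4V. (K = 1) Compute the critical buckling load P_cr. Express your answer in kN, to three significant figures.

I = πd⁴/64 = π×31.2⁴/64 = 4.651×10^4 mm⁴
I = 4.651×10^4 mm⁴ = 4.651×10^-8 m⁴
Effective length L_e = K·L = 1 × 6.55 = 6.550 m
P_cr = π²EI / L_e² = π² × 111×10⁹ × 4.651×10^-8 / 6.550² = 1.188×10^3 N

P_cr ≈ 1.19 kN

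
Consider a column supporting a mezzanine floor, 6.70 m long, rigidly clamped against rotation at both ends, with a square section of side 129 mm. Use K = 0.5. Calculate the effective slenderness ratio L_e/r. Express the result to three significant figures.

λ ≈ 90.0

For a square r = a/√12 = 129/√12 = 37.24 mm
L_e = K·L = 0.5 × 6.70 m = 3.350 m = 3350.0 mm
λ = L_e / r_min = 3350.0 / 37.24 = 90.0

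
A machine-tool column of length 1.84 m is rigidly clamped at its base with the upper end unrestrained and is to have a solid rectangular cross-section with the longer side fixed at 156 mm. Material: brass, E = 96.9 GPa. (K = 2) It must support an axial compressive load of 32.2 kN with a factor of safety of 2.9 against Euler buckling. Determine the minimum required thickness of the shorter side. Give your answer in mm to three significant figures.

Required P_cr = n·P = 2.9 × 32.2 = 93.38 kN
L_e = K·L = 2 × 1.84 = 3.680 m
Required I = P_cr·L_e²/(π²E) = 9.338×10^4 × 3.680² / (π² × 9.69×10^10) = 1.322×10^-6 m⁴
I_req = 1.322×10^6 mm⁴
Rectangle, weak axis: I_min = h·b³/12 with h = 156 mm fixed  ⇒  b = (12I/h)^(1/3) = 46.7 mm

b ≈ 46.7 mm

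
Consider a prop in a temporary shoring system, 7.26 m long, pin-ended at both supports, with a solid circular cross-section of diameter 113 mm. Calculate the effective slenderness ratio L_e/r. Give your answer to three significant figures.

I = πd⁴/64 = π×113⁴/64 = 8.004×10^6 mm⁴
A = 1.003×10^4 mm²;  r_min = √(I/A) = √(8.004×10^6/1.003×10^4) = 28.25 mm
L_e = K·L = 1 × 7.26 m = 7.260 m = 7260.0 mm
λ = L_e / r_min = 7260.0 / 28.25 = 257

λ ≈ 257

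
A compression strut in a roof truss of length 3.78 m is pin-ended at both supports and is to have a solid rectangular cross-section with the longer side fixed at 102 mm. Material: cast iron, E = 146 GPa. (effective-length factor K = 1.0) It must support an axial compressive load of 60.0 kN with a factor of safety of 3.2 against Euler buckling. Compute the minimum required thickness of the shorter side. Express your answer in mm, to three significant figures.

Required P_cr = n·P = 3.2 × 60.0 = 192.0 kN
L_e = K·L = 1 × 3.78 = 3.780 m
Required I = P_cr·L_e²/(π²E) = 1.920×10^5 × 3.780² / (π² × 1.46×10^11) = 1.904×10^-6 m⁴
I_req = 1.904×10^6 mm⁴
Rectangle, weak axis: I_min = h·b³/12 with h = 102 mm fixed  ⇒  b = (12I/h)^(1/3) = 60.7 mm

b ≈ 60.7 mm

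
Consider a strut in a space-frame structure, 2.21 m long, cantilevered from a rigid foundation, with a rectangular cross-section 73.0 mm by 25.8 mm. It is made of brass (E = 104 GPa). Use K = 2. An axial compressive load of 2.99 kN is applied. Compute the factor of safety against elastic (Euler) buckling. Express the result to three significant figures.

n ≈ 1.84

Buckling occurs about the weak axis: I_min = h·b³/12 with b = 25.8 mm (the shorter side).
I_min = 73.0×25.8³/12 = 1.045×10^5 mm⁴
I = 1.045×10^5 mm⁴ = 1.045×10^-7 m⁴
Effective length L_e = K·L = 2 × 2.21 = 4.420 m
P_cr = π²EI / L_e² = π² × 104×10⁹ × 1.045×10^-7 / 4.420² = 5.489×10^3 N
Factor of safety n = P_cr / P = 5.4890 / 2.99 = 1.84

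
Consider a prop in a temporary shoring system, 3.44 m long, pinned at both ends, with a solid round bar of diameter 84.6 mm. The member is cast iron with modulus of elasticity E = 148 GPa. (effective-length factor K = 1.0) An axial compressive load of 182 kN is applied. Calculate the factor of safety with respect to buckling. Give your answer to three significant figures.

n ≈ 1.71

I = πd⁴/64 = π×84.6⁴/64 = 2.514×10^6 mm⁴
I = 2.514×10^6 mm⁴ = 2.514×10^-6 m⁴
Effective length L_e = K·L = 1 × 3.44 = 3.440 m
P_cr = π²EI / L_e² = π² × 148×10⁹ × 2.514×10^-6 / 3.440² = 3.104×10^5 N
Factor of safety n = P_cr / P = 310.38 / 182 = 1.71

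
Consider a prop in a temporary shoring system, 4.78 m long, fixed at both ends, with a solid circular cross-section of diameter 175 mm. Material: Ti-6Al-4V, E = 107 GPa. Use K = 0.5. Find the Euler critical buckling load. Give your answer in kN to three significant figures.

P_cr ≈ 8510 kN

I = πd⁴/64 = π×175⁴/64 = 4.604×10^7 mm⁴
I = 4.604×10^7 mm⁴ = 4.604×10^-5 m⁴
Effective length L_e = K·L = 0.5 × 4.78 = 2.390 m
P_cr = π²EI / L_e² = π² × 107×10⁹ × 4.604×10^-5 / 2.390² = 8.512×10^6 N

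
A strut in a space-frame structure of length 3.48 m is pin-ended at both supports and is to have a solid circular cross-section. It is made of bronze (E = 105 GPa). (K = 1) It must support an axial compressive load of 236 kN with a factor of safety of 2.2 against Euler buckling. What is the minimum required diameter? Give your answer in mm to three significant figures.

d ≈ 105 mm

Required P_cr = n·P = 2.2 × 236 = 519.2 kN
L_e = K·L = 1 × 3.48 = 3.480 m
Required I = P_cr·L_e²/(π²E) = 5.192×10^5 × 3.480² / (π² × 1.05×10^11) = 6.067×10^-6 m⁴
I_req = 6.067×10^6 mm⁴
Solid circle: I = πd⁴/64  ⇒  d = (64I/π)^(1/4) = (64×6.067×10^6/π)^(1/4) = 105 mm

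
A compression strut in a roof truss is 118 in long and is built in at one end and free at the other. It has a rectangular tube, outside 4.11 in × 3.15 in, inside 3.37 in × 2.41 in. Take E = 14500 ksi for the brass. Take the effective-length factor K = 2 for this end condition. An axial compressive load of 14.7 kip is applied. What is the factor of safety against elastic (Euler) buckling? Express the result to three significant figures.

n ≈ 1.18

Weak-axis I_min = (h_o·b_o³ − h_i·b_i³)/12 with b_o = 3.15, b_i = 2.410 in (shorter outer/inner sides).
I_min = (4.11×3.15³ − 3.370×2.410³)/12 = 6.774 in⁴
Effective length L_e = K·L = 2 × 118 = 236.0 in
P_cr = π²EI / L_e² = π² × 14500×10³ × 6.774 / 236.0² = 1.741×10^4 lb
Factor of safety n = P_cr / P = 17.406 / 14.7 = 1.18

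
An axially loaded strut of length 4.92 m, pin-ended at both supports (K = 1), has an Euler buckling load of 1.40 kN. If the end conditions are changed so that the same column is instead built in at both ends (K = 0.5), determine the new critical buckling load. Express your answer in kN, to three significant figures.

P_cr ≈ 5.60 kN

P_cr ∝ 1/K², so P_cr,new = P_cr,old × (K_old/K_new)² = 1.40 × (1/0.5)²
= 1.40 × 4.000 = 5.60 kN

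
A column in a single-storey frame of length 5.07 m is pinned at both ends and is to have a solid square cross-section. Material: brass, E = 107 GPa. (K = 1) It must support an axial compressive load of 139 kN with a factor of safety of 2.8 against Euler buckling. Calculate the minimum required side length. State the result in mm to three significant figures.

Required P_cr = n·P = 2.8 × 139 = 389.2 kN
L_e = K·L = 1 × 5.07 = 5.070 m
Required I = P_cr·L_e²/(π²E) = 3.892×10^5 × 5.070² / (π² × 1.07×10^11) = 9.473×10^-6 m⁴
I_req = 9.473×10^6 mm⁴
Solid square: I = a⁴/12  ⇒  a = (12I)^(1/4) = (12×9.473×10^6)^(1/4) = 103 mm

a ≈ 103 mm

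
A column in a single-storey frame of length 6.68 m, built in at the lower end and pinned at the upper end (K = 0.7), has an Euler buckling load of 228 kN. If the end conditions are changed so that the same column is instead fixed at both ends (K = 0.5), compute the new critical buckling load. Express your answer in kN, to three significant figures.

P_cr ≈ 447 kN

P_cr ∝ 1/K², so P_cr,new = P_cr,old × (K_old/K_new)² = 228 × (0.7/0.5)²
= 228 × 1.960 = 447 kN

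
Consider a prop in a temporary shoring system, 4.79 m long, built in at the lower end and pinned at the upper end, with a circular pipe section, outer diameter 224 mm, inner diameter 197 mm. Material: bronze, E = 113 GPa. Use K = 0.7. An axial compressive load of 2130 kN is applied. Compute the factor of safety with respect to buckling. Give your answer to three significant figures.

n ≈ 2.31

d_o = 224 mm, d_i = 197 mm
I = π(d_o⁴ − d_i⁴)/64 = π(224⁴ − 197.0⁴)/64 = 4.965×10^7 mm⁴
I = 4.965×10^7 mm⁴ = 4.965×10^-5 m⁴
Effective length L_e = K·L = 0.7 × 4.79 = 3.353 m
P_cr = π²EI / L_e² = π² × 113×10⁹ × 4.965×10^-5 / 3.353² = 4.925×10^6 N
Factor of safety n = P_cr / P = 4925.4 / 2130 = 2.31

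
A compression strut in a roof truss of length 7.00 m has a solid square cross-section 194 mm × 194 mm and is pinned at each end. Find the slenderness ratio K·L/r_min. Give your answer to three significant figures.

For a square r = a/√12 = 194/√12 = 56.00 mm
L_e = K·L = 1 × 7.00 m = 7.000 m = 7000.0 mm
λ = L_e / r_min = 7000.0 / 56.00 = 125

λ ≈ 125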